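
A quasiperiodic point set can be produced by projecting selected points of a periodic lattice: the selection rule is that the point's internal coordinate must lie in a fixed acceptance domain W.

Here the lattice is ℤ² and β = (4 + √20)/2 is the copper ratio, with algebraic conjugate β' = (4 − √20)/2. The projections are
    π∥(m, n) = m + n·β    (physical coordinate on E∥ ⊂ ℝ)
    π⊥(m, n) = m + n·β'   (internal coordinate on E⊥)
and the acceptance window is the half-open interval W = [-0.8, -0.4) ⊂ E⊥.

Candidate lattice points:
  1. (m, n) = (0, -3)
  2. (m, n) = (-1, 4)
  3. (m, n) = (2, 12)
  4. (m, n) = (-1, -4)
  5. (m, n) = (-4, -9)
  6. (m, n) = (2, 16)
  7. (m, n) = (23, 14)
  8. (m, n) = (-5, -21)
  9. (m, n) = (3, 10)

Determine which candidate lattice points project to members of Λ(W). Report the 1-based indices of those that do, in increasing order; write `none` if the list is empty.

β' = (4−√20)/2 ≈ -0.236068.
#1 (0,-3): internal coord 0 + (-3)·β' = +0.708204; +0.708204 ∉ [-0.8, -0.4) → out
#2 (-1,4): internal coord -1 + (4)·β' = -1.944272; -1.944272 ∉ [-0.8, -0.4) → out
#3 (2,12): internal coord 2 + (12)·β' = -0.832816; -0.832816 ∉ [-0.8, -0.4) → out
#4 (-1,-4): internal coord -1 + (-4)·β' = -0.055728; -0.055728 ∉ [-0.8, -0.4) → out
#5 (-4,-9): internal coord -4 + (-9)·β' = -1.875388; -1.875388 ∉ [-0.8, -0.4) → out
#6 (2,16): internal coord 2 + (16)·β' = -1.777088; -1.777088 ∉ [-0.8, -0.4) → out
#7 (23,14): internal coord 23 + (14)·β' = +19.695048; +19.695048 ∉ [-0.8, -0.4) → out
#8 (-5,-21): internal coord -5 + (-21)·β' = -0.042572; -0.042572 ∉ [-0.8, -0.4) → out
#9 (3,10): internal coord 3 + (10)·β' = +0.639320; +0.639320 ∉ [-0.8, -0.4) → out

none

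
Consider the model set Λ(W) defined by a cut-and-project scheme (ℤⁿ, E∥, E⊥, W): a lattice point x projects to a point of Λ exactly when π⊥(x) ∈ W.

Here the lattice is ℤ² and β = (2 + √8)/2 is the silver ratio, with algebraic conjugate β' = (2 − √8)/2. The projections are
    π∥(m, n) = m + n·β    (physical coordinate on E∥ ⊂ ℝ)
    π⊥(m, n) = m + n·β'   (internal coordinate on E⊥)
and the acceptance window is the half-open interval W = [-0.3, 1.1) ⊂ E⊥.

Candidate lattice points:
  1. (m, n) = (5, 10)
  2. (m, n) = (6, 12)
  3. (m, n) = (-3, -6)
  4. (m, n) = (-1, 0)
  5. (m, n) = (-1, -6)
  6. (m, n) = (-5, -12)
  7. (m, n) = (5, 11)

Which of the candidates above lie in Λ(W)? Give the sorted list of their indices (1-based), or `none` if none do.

1, 2, 6, 7

β' = (2−√8)/2 ≈ -0.414214.
[1] lift (5,10): star map gives 0.857864; window check -0.3 ≤ 0.857864 < 1.1 is true → IN Λ
[2] lift (6,12): star map gives 1.029437; window check -0.3 ≤ 1.029437 < 1.1 is true → IN Λ
[3] lift (-3,-6): star map gives -0.514719; window check -0.3 ≤ -0.514719 < 1.1 is false → out
[4] lift (-1,0): star map gives -1.000000; window check -0.3 ≤ -1.000000 < 1.1 is false → out
[5] lift (-1,-6): star map gives 1.485281; window check -0.3 ≤ 1.485281 < 1.1 is false → out
[6] lift (-5,-12): star map gives -0.029437; window check -0.3 ≤ -0.029437 < 1.1 is true → IN Λ
[7] lift (5,11): star map gives 0.443651; window check -0.3 ≤ 0.443651 < 1.1 is true → IN Λ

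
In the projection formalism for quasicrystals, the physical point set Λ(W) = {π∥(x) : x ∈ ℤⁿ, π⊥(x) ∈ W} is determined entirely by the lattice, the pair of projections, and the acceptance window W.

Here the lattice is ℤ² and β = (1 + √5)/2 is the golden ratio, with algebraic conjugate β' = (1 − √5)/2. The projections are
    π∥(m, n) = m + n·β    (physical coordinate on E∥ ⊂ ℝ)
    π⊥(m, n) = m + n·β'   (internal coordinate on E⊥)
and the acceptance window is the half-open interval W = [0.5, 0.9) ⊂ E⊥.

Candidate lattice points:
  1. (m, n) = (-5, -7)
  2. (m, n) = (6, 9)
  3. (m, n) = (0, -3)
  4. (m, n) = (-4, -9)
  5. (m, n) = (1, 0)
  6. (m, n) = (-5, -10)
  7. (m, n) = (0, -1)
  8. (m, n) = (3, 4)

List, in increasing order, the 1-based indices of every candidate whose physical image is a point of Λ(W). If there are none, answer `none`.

β' = (1−√5)/2 ≈ -0.6180.
#1 (-5,-7): internal coord -5 + (-7)·β' = -0.6738; -0.6738 ∉ [0.5, 0.9) → out
#2 (6,9): internal coord 6 + (9)·β' = +0.4377; +0.4377 ∉ [0.5, 0.9) → out
#3 (0,-3): internal coord 0 + (-3)·β' = +1.8541; +1.8541 ∉ [0.5, 0.9) → out
#4 (-4,-9): internal coord -4 + (-9)·β' = +1.5623; +1.5623 ∉ [0.5, 0.9) → out
#5 (1,0): internal coord 1 + (0)·β' = +1.0000; +1.0000 ∉ [0.5, 0.9) → out
#6 (-5,-10): internal coord -5 + (-10)·β' = +1.1803; +1.1803 ∉ [0.5, 0.9) → out
#7 (0,-1): internal coord 0 + (-1)·β' = +0.6180; +0.6180 ∈ [0.5, 0.9) → IN Λ
#8 (3,4): internal coord 3 + (4)·β' = +0.5279; +0.5279 ∈ [0.5, 0.9) → IN Λ

7, 8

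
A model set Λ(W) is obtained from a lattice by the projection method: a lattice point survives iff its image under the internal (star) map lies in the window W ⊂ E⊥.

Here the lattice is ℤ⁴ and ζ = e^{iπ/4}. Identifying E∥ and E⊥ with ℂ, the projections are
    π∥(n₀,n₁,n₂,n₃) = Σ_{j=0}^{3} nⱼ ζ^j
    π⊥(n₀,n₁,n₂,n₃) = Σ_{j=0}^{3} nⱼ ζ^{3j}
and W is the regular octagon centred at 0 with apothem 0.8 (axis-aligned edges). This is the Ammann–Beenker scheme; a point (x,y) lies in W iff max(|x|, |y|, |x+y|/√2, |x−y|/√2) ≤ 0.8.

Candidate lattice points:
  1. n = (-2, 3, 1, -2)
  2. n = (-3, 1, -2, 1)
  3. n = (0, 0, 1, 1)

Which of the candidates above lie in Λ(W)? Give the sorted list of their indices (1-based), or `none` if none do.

3

With ζ = e^{iπ/4} the internal vectors are ζ^0,ζ^3,ζ^6,ζ^9.
#1 (-2, 3, 1, -2): internal (-5.535534, -0.292893); octagon support 5.535534 vs apothem 0.8 → ∉ W
#2 (-3, 1, -2, 1): internal (-3.000000, 3.414214); octagon support 4.535534 vs apothem 0.8 → ∉ W
#3 (0, 0, 1, 1): internal (0.707107, -0.292893); octagon support 0.707107 vs apothem 0.8 → ∈ W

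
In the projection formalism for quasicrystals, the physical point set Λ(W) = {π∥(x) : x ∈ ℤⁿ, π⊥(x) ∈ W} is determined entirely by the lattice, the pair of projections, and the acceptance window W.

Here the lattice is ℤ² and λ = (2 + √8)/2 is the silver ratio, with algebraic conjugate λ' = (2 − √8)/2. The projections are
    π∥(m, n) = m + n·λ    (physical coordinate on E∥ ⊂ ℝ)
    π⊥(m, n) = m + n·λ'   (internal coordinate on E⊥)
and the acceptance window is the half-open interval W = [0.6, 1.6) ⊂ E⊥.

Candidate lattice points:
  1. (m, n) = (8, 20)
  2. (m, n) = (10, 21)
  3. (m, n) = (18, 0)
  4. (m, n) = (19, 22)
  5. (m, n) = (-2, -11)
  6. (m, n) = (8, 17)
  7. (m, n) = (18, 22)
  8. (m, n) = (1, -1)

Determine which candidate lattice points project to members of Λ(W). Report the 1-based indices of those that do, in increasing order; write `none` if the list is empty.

λ' = (2−√8)/2 ≈ -0.41421.
[1] lift (8,20): star map gives -0.28427; window check 0.6 ≤ -0.28427 < 1.6 is false → out
[2] lift (10,21): star map gives 1.30152; window check 0.6 ≤ 1.30152 < 1.6 is true → IN Λ
[3] lift (18,0): star map gives 18.00000; window check 0.6 ≤ 18.00000 < 1.6 is false → out
[4] lift (19,22): star map gives 9.88730; window check 0.6 ≤ 9.88730 < 1.6 is false → out
[5] lift (-2,-11): star map gives 2.55635; window check 0.6 ≤ 2.55635 < 1.6 is false → out
[6] lift (8,17): star map gives 0.95837; window check 0.6 ≤ 0.95837 < 1.6 is true → IN Λ
[7] lift (18,22): star map gives 8.88730; window check 0.6 ≤ 8.88730 < 1.6 is false → out
[8] lift (1,-1): star map gives 1.41421; window check 0.6 ≤ 1.41421 < 1.6 is true → IN Λ

2, 6, 8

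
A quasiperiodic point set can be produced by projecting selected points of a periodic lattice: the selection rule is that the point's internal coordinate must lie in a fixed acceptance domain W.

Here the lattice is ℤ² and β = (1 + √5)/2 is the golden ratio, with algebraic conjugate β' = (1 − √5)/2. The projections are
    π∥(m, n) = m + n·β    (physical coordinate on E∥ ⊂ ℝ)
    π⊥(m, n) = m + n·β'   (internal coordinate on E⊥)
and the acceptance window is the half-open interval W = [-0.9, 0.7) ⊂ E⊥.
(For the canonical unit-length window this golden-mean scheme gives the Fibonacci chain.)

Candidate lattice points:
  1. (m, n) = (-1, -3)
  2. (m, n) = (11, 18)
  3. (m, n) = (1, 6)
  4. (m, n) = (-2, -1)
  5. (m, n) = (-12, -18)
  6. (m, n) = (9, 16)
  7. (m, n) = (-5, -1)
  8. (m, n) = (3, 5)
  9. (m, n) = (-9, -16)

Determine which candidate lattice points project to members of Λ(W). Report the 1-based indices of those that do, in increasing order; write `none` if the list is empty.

Compute β' = (1−√5)/2 = -0.61803, so π⊥(m,n) = m -0.61803·n.
#1 (-1,-3): internal coord -1 + (-3)·β' = +0.85410; +0.85410 ∉ [-0.9, 0.7) → out
#2 (11,18): internal coord 11 + (18)·β' = -0.12461; -0.12461 ∈ [-0.9, 0.7) → IN Λ
#3 (1,6): internal coord 1 + (6)·β' = -2.70820; -2.70820 ∉ [-0.9, 0.7) → out
#4 (-2,-1): internal coord -2 + (-1)·β' = -1.38197; -1.38197 ∉ [-0.9, 0.7) → out
#5 (-12,-18): internal coord -12 + (-18)·β' = -0.87539; -0.87539 ∈ [-0.9, 0.7) → IN Λ
#6 (9,16): internal coord 9 + (16)·β' = -0.88854; -0.88854 ∈ [-0.9, 0.7) → IN Λ
#7 (-5,-1): internal coord -5 + (-1)·β' = -4.38197; -4.38197 ∉ [-0.9, 0.7) → out
#8 (3,5): internal coord 3 + (5)·β' = -0.09017; -0.09017 ∈ [-0.9, 0.7) → IN Λ
#9 (-9,-16): internal coord -9 + (-16)·β' = +0.88854; +0.88854 ∉ [-0.9, 0.7) → out

2, 5, 6, 8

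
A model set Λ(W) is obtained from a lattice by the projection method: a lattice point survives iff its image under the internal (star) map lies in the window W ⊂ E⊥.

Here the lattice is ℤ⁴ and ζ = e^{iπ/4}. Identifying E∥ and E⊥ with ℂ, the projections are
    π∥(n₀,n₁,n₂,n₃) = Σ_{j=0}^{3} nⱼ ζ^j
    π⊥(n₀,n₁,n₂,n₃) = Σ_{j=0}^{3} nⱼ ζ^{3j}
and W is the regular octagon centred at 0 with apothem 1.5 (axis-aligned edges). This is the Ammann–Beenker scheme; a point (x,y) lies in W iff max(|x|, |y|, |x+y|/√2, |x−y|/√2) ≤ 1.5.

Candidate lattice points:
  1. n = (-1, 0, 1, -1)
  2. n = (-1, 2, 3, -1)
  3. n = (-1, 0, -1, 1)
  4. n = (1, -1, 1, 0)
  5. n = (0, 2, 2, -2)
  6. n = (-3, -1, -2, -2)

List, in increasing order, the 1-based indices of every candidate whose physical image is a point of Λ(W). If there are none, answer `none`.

none

π⊥(n) = n₀ + n₁ζ³ + n₂ζ⁶ + n₃ζ⁹ where ζ = e^{iπ/4}.
candidate 1: n = (-1, 0, 1, -1) → π⊥ ≈ (-1.70711, -1.70711); max(|x|,|y|,|x±y|/√2) = 2.41421 > 1.5 ⇒ ∉ W
candidate 2: n = (-1, 2, 3, -1) → π⊥ ≈ (-3.12132, -2.29289); max(|x|,|y|,|x±y|/√2) = 3.82843 > 1.5 ⇒ ∉ W
candidate 3: n = (-1, 0, -1, 1) → π⊥ ≈ (-0.29289, +1.70711); max(|x|,|y|,|x±y|/√2) = 1.70711 > 1.5 ⇒ ∉ W
candidate 4: n = (1, -1, 1, 0) → π⊥ ≈ (+1.70711, -1.70711); max(|x|,|y|,|x±y|/√2) = 2.41421 > 1.5 ⇒ ∉ W
candidate 5: n = (0, 2, 2, -2) → π⊥ ≈ (-2.82843, -2.00000); max(|x|,|y|,|x±y|/√2) = 3.41421 > 1.5 ⇒ ∉ W
candidate 6: n = (-3, -1, -2, -2) → π⊥ ≈ (-3.70711, -0.12132); max(|x|,|y|,|x±y|/√2) = 3.70711 > 1.5 ⇒ ∉ W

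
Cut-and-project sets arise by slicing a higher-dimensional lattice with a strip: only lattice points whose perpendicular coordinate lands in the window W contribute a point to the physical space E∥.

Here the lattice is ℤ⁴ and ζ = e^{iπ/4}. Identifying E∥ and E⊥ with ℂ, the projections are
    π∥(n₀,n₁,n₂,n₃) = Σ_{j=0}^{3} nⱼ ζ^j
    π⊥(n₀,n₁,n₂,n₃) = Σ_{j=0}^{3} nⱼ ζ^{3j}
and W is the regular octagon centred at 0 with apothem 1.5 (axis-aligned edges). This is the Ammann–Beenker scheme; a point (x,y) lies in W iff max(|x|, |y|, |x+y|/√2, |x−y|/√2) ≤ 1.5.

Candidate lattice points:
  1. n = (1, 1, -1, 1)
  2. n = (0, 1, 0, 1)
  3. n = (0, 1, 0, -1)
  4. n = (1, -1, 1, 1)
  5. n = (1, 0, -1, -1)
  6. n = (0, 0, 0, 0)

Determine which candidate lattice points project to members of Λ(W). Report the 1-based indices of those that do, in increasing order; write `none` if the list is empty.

2, 3, 5, 6

π⊥(n) = n₀ + n₁ζ³ + n₂ζ⁶ + n₃ζ⁹ where ζ = e^{iπ/4}.
candidate 1: n = (1, 1, -1, 1) → π⊥ ≈ (+1.0000, +2.4142); max(|x|,|y|,|x±y|/√2) = 2.4142 > 1.5 ⇒ ∉ W
candidate 2: n = (0, 1, 0, 1) → π⊥ ≈ (+0.0000, +1.4142); max(|x|,|y|,|x±y|/√2) = 1.4142 ≤ 1.5 ⇒ ∈ W
candidate 3: n = (0, 1, 0, -1) → π⊥ ≈ (-1.4142, +0.0000); max(|x|,|y|,|x±y|/√2) = 1.4142 ≤ 1.5 ⇒ ∈ W
candidate 4: n = (1, -1, 1, 1) → π⊥ ≈ (+2.4142, -1.0000); max(|x|,|y|,|x±y|/√2) = 2.4142 > 1.5 ⇒ ∉ W
candidate 5: n = (1, 0, -1, -1) → π⊥ ≈ (+0.2929, +0.2929); max(|x|,|y|,|x±y|/√2) = 0.4142 ≤ 1.5 ⇒ ∈ W
candidate 6: n = (0, 0, 0, 0) → π⊥ ≈ (+0.0000, +0.0000); max(|x|,|y|,|x±y|/√2) = 0.0000 ≤ 1.5 ⇒ ∈ W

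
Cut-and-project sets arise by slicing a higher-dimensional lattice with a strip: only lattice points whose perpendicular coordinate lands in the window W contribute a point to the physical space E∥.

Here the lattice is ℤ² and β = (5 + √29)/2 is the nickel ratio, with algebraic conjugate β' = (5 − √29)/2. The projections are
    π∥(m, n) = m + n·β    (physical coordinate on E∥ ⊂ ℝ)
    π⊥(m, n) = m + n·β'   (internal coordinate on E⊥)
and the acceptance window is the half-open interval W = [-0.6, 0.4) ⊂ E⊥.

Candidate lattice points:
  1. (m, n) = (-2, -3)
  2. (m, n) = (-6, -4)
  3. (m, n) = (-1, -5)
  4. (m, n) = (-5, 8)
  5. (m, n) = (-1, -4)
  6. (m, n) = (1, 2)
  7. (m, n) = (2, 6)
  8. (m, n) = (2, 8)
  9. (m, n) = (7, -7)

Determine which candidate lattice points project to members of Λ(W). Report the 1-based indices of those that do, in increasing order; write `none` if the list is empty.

Numerically β ≈ 5.1926 and β' = −1/β ≈ -0.1926.
candidate 1: (m,n)=(-2,-3) → π∥ = -2-3·β ≈ -17.5777, π⊥ = -2-3·β' ≈ -1.4223 ∉ [-0.6, 0.4) ⇒ out
candidate 2: (m,n)=(-6,-4) → π∥ = -6-4·β ≈ -26.7703, π⊥ = -6-4·β' ≈ -5.2297 ∉ [-0.6, 0.4) ⇒ out
candidate 3: (m,n)=(-1,-5) → π∥ = -1-5·β ≈ -26.9629, π⊥ = -1-5·β' ≈ -0.0371 ∈ [-0.6, 0.4) ⇒ IN Λ
candidate 4: (m,n)=(-5,8) → π∥ = -5+8·β ≈ 36.5407, π⊥ = -5+8·β' ≈ -6.5407 ∉ [-0.6, 0.4) ⇒ out
candidate 5: (m,n)=(-1,-4) → π∥ = -1-4·β ≈ -21.7703, π⊥ = -1-4·β' ≈ -0.2297 ∈ [-0.6, 0.4) ⇒ IN Λ
candidate 6: (m,n)=(1,2) → π∥ = 1+2·β ≈ 11.3852, π⊥ = 1+2·β' ≈ 0.6148 ∉ [-0.6, 0.4) ⇒ out
candidate 7: (m,n)=(2,6) → π∥ = 2+6·β ≈ 33.1555, π⊥ = 2+6·β' ≈ 0.8445 ∉ [-0.6, 0.4) ⇒ out
candidate 8: (m,n)=(2,8) → π∥ = 2+8·β ≈ 43.5407, π⊥ = 2+8·β' ≈ 0.4593 ∉ [-0.6, 0.4) ⇒ out
candidate 9: (m,n)=(7,-7) → π∥ = 7-7·β ≈ -29.3481, π⊥ = 7-7·β' ≈ 8.3481 ∉ [-0.6, 0.4) ⇒ out

3, 5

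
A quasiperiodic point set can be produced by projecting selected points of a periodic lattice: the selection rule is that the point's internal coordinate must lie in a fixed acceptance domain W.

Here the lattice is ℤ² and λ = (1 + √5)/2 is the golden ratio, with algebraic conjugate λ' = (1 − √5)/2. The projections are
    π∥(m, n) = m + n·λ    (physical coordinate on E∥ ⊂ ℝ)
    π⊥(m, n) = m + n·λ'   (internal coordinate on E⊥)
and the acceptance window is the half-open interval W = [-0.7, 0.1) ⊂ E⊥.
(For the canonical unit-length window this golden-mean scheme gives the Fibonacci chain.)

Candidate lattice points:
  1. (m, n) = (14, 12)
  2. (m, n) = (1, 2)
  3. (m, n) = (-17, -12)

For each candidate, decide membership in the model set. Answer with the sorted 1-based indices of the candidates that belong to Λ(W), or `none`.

2

λ' = (1−√5)/2 ≈ -0.61803.
candidate 1: (m,n)=(14,12) → π∥ = 14+12·λ ≈ 33.41641, π⊥ = 14+12·λ' ≈ 6.58359 ∉ [-0.7, 0.1) ⇒ out
candidate 2: (m,n)=(1,2) → π∥ = 1+2·λ ≈ 4.23607, π⊥ = 1+2·λ' ≈ -0.23607 ∈ [-0.7, 0.1) ⇒ IN Λ
candidate 3: (m,n)=(-17,-12) → π∥ = -17-12·λ ≈ -36.41641, π⊥ = -17-12·λ' ≈ -9.58359 ∉ [-0.7, 0.1) ⇒ out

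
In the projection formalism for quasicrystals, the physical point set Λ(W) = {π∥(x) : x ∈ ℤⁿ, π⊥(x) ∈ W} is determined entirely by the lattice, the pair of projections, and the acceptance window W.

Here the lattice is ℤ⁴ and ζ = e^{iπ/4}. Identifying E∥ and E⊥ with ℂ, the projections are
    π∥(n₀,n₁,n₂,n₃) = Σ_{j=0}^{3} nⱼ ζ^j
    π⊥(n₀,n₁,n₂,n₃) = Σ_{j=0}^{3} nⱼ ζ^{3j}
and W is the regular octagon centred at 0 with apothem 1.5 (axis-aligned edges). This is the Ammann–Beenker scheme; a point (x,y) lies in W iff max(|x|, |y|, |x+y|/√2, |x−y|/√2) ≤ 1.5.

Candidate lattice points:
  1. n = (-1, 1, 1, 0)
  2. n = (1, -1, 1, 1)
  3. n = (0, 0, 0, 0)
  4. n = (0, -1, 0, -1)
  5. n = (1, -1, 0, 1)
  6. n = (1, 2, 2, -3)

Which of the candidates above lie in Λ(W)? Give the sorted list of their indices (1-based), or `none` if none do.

π⊥(n) = n₀ + n₁ζ³ + n₂ζ⁶ + n₃ζ⁹ where ζ = e^{iπ/4}.
#1 (-1, 1, 1, 0): internal (-1.707107, -0.292893); octagon support 1.707107 vs apothem 1.5 → ∉ W
#2 (1, -1, 1, 1): internal (2.414214, -1.000000); octagon support 2.414214 vs apothem 1.5 → ∉ W
#3 (0, 0, 0, 0): internal (0.000000, 0.000000); octagon support 0.000000 vs apothem 1.5 → ∈ W
#4 (0, -1, 0, -1): internal (0.000000, -1.414214); octagon support 1.414214 vs apothem 1.5 → ∈ W
#5 (1, -1, 0, 1): internal (2.414214, 0.000000); octagon support 2.414214 vs apothem 1.5 → ∉ W
#6 (1, 2, 2, -3): internal (-2.535534, -2.707107); octagon support 3.707107 vs apothem 1.5 → ∉ W

3, 4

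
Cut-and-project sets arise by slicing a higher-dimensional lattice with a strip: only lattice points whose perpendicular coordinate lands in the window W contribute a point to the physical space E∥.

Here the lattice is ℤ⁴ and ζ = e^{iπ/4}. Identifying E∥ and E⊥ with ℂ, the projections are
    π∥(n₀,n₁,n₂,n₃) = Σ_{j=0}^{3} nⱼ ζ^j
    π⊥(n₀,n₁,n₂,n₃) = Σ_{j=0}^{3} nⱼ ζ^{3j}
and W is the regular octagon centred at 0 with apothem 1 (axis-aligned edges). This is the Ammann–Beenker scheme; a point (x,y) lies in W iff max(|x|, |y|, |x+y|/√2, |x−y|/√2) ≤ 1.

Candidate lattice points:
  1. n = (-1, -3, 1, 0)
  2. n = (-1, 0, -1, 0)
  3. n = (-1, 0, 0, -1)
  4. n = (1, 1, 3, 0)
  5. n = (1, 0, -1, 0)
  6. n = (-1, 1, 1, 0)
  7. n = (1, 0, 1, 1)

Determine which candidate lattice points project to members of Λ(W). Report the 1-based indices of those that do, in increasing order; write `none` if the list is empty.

none

With ζ = e^{iπ/4} the internal vectors are ζ^0,ζ^3,ζ^6,ζ^9.
candidate 1: n = (-1, -3, 1, 0) → π⊥ ≈ (+1.1213, -3.1213); max(|x|,|y|,|x±y|/√2) = 3.1213 > 1 ⇒ ∉ W
candidate 2: n = (-1, 0, -1, 0) → π⊥ ≈ (-1.0000, +1.0000); max(|x|,|y|,|x±y|/√2) = 1.4142 > 1 ⇒ ∉ W
candidate 3: n = (-1, 0, 0, -1) → π⊥ ≈ (-1.7071, -0.7071); max(|x|,|y|,|x±y|/√2) = 1.7071 > 1 ⇒ ∉ W
candidate 4: n = (1, 1, 3, 0) → π⊥ ≈ (+0.2929, -2.2929); max(|x|,|y|,|x±y|/√2) = 2.2929 > 1 ⇒ ∉ W
candidate 5: n = (1, 0, -1, 0) → π⊥ ≈ (+1.0000, +1.0000); max(|x|,|y|,|x±y|/√2) = 1.4142 > 1 ⇒ ∉ W
candidate 6: n = (-1, 1, 1, 0) → π⊥ ≈ (-1.7071, -0.2929); max(|x|,|y|,|x±y|/√2) = 1.7071 > 1 ⇒ ∉ W
candidate 7: n = (1, 0, 1, 1) → π⊥ ≈ (+1.7071, -0.2929); max(|x|,|y|,|x±y|/√2) = 1.7071 > 1 ⇒ ∉ W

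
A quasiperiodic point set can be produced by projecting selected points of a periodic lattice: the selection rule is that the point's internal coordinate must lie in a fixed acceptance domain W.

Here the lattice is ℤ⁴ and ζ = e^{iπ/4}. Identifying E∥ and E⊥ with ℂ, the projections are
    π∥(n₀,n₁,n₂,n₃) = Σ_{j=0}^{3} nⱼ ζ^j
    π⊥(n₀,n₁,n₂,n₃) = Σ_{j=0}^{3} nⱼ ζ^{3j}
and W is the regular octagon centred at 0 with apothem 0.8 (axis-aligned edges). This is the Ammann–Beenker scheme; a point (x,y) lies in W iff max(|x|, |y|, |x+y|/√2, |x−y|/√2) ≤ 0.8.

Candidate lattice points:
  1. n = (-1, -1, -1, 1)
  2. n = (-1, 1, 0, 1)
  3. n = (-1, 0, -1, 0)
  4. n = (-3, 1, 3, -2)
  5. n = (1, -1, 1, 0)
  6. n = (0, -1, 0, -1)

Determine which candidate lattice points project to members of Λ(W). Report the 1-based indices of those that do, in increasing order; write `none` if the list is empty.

none

π⊥(n) = n₀ + n₁ζ³ + n₂ζ⁶ + n₃ζ⁹ where ζ = e^{iπ/4}.
#1 (-1, -1, -1, 1): internal (0.4142, 1.0000); octagon support 1.0000 vs apothem 0.8 → ∉ W
#2 (-1, 1, 0, 1): internal (-1.0000, 1.4142); octagon support 1.7071 vs apothem 0.8 → ∉ W
#3 (-1, 0, -1, 0): internal (-1.0000, 1.0000); octagon support 1.4142 vs apothem 0.8 → ∉ W
#4 (-3, 1, 3, -2): internal (-5.1213, -3.7071); octagon support 6.2426 vs apothem 0.8 → ∉ W
#5 (1, -1, 1, 0): internal (1.7071, -1.7071); octagon support 2.4142 vs apothem 0.8 → ∉ W
#6 (0, -1, 0, -1): internal (0.0000, -1.4142); octagon support 1.4142 vs apothem 0.8 → ∉ W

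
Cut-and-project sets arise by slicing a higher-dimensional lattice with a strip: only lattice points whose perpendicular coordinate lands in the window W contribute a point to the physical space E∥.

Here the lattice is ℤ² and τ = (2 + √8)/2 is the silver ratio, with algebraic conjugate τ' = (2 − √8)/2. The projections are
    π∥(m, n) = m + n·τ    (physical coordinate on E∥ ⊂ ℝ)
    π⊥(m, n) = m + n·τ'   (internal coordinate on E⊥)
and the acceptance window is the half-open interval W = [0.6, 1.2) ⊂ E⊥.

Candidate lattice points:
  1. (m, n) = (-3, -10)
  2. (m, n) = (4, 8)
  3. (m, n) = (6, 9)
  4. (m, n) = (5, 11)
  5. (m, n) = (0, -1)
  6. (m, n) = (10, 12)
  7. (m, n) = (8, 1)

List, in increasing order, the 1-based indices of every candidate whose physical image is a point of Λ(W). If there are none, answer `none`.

Numerically τ ≈ 2.4142 and τ' = −1/τ ≈ -0.4142.
#1 (-3,-10): internal coord -3 + (-10)·τ' = +1.1421; +1.1421 ∈ [0.6, 1.2) → IN Λ
#2 (4,8): internal coord 4 + (8)·τ' = +0.6863; +0.6863 ∈ [0.6, 1.2) → IN Λ
#3 (6,9): internal coord 6 + (9)·τ' = +2.2721; +2.2721 ∉ [0.6, 1.2) → out
#4 (5,11): internal coord 5 + (11)·τ' = +0.4437; +0.4437 ∉ [0.6, 1.2) → out
#5 (0,-1): internal coord 0 + (-1)·τ' = +0.4142; +0.4142 ∉ [0.6, 1.2) → out
#6 (10,12): internal coord 10 + (12)·τ' = +5.0294; +5.0294 ∉ [0.6, 1.2) → out
#7 (8,1): internal coord 8 + (1)·τ' = +7.5858; +7.5858 ∉ [0.6, 1.2) → out

1, 2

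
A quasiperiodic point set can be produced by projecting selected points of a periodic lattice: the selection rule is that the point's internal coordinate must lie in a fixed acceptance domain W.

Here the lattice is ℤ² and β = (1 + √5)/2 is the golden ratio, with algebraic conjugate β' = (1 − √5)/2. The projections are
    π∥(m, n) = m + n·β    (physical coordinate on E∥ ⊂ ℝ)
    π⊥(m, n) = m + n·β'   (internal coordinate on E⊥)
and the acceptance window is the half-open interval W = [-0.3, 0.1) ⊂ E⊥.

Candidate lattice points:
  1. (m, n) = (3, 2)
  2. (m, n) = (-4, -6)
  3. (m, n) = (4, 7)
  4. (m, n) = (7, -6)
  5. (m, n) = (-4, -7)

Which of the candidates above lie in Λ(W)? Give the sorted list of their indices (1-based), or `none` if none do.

2

Compute β' = (1−√5)/2 = -0.61803, so π⊥(m,n) = m -0.61803·n.
#1 (3,2): internal coord 3 + (2)·β' = +1.76393; +1.76393 ∉ [-0.3, 0.1) → out
#2 (-4,-6): internal coord -4 + (-6)·β' = -0.29180; -0.29180 ∈ [-0.3, 0.1) → IN Λ
#3 (4,7): internal coord 4 + (7)·β' = -0.32624; -0.32624 ∉ [-0.3, 0.1) → out
#4 (7,-6): internal coord 7 + (-6)·β' = +10.70820; +10.70820 ∉ [-0.3, 0.1) → out
#5 (-4,-7): internal coord -4 + (-7)·β' = +0.32624; +0.32624 ∉ [-0.3, 0.1) → out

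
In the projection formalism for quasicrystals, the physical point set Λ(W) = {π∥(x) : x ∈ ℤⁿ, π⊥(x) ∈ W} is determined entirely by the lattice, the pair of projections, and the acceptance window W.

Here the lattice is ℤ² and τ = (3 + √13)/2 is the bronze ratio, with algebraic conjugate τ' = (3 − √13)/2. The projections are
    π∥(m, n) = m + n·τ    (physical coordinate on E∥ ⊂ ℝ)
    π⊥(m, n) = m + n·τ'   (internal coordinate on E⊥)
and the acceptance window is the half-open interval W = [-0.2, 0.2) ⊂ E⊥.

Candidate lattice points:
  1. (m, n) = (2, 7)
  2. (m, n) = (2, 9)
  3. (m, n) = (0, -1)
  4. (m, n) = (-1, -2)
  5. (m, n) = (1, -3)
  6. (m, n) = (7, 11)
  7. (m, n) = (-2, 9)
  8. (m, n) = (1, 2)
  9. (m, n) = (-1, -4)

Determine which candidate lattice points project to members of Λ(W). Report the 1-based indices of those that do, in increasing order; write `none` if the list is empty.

τ' = (3−√13)/2 ≈ -0.30278.
candidate 1: (m,n)=(2,7) → π∥ = 2+7·τ ≈ 25.11943, π⊥ = 2+7·τ' ≈ -0.11943 ∈ [-0.2, 0.2) ⇒ IN Λ
candidate 2: (m,n)=(2,9) → π∥ = 2+9·τ ≈ 31.72498, π⊥ = 2+9·τ' ≈ -0.72498 ∉ [-0.2, 0.2) ⇒ out
candidate 3: (m,n)=(0,-1) → π∥ = 0-1·τ ≈ -3.30278, π⊥ = 0-1·τ' ≈ 0.30278 ∉ [-0.2, 0.2) ⇒ out
candidate 4: (m,n)=(-1,-2) → π∥ = -1-2·τ ≈ -7.60555, π⊥ = -1-2·τ' ≈ -0.39445 ∉ [-0.2, 0.2) ⇒ out
candidate 5: (m,n)=(1,-3) → π∥ = 1-3·τ ≈ -8.90833, π⊥ = 1-3·τ' ≈ 1.90833 ∉ [-0.2, 0.2) ⇒ out
candidate 6: (m,n)=(7,11) → π∥ = 7+11·τ ≈ 43.33053, π⊥ = 7+11·τ' ≈ 3.66947 ∉ [-0.2, 0.2) ⇒ out
candidate 7: (m,n)=(-2,9) → π∥ = -2+9·τ ≈ 27.72498, π⊥ = -2+9·τ' ≈ -4.72498 ∉ [-0.2, 0.2) ⇒ out
candidate 8: (m,n)=(1,2) → π∥ = 1+2·τ ≈ 7.60555, π⊥ = 1+2·τ' ≈ 0.39445 ∉ [-0.2, 0.2) ⇒ out
candidate 9: (m,n)=(-1,-4) → π∥ = -1-4·τ ≈ -14.21110, π⊥ = -1-4·τ' ≈ 0.21110 ∉ [-0.2, 0.2) ⇒ out

1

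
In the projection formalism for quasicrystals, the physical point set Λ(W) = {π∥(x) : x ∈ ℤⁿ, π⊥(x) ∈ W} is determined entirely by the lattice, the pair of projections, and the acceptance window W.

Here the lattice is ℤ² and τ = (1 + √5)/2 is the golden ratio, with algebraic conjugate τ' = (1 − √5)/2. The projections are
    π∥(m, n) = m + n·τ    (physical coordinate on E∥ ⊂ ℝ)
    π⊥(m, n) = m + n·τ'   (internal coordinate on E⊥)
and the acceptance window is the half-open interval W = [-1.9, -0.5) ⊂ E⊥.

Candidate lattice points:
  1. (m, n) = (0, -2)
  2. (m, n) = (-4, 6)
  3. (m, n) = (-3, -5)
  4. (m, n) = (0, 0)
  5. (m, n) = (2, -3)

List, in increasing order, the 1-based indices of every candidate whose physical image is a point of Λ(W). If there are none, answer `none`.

none

Numerically τ ≈ 1.61803 and τ' = −1/τ ≈ -0.61803.
[1] lift (0,-2): star map gives 1.23607; window check -1.9 ≤ 1.23607 < -0.5 is false → out
[2] lift (-4,6): star map gives -7.70820; window check -1.9 ≤ -7.70820 < -0.5 is false → out
[3] lift (-3,-5): star map gives 0.09017; window check -1.9 ≤ 0.09017 < -0.5 is false → out
[4] lift (0,0): star map gives 0.00000; window check -1.9 ≤ 0.00000 < -0.5 is false → out
[5] lift (2,-3): star map gives 3.85410; window check -1.9 ≤ 3.85410 < -0.5 is false → out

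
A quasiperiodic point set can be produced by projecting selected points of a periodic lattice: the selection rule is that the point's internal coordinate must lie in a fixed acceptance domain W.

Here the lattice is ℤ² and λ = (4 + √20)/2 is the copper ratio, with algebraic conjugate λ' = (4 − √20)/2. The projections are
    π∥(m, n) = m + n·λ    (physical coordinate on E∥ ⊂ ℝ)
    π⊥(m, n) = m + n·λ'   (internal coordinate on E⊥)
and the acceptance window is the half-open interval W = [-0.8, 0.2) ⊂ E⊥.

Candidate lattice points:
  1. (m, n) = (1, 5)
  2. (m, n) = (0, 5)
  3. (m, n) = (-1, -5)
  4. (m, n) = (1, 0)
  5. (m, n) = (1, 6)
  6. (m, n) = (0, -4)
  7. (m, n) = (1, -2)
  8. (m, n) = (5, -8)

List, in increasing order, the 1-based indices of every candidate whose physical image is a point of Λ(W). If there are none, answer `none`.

1, 3, 5

Numerically λ ≈ 4.2361 and λ' = −1/λ ≈ -0.2361.
[1] lift (1,5): star map gives -0.1803; window check -0.8 ≤ -0.1803 < 0.2 is true → IN Λ
[2] lift (0,5): star map gives -1.1803; window check -0.8 ≤ -1.1803 < 0.2 is false → out
[3] lift (-1,-5): star map gives 0.1803; window check -0.8 ≤ 0.1803 < 0.2 is true → IN Λ
[4] lift (1,0): star map gives 1.0000; window check -0.8 ≤ 1.0000 < 0.2 is false → out
[5] lift (1,6): star map gives -0.4164; window check -0.8 ≤ -0.4164 < 0.2 is true → IN Λ
[6] lift (0,-4): star map gives 0.9443; window check -0.8 ≤ 0.9443 < 0.2 is false → out
[7] lift (1,-2): star map gives 1.4721; window check -0.8 ≤ 1.4721 < 0.2 is false → out
[8] lift (5,-8): star map gives 6.8885; window check -0.8 ≤ 6.8885 < 0.2 is false → out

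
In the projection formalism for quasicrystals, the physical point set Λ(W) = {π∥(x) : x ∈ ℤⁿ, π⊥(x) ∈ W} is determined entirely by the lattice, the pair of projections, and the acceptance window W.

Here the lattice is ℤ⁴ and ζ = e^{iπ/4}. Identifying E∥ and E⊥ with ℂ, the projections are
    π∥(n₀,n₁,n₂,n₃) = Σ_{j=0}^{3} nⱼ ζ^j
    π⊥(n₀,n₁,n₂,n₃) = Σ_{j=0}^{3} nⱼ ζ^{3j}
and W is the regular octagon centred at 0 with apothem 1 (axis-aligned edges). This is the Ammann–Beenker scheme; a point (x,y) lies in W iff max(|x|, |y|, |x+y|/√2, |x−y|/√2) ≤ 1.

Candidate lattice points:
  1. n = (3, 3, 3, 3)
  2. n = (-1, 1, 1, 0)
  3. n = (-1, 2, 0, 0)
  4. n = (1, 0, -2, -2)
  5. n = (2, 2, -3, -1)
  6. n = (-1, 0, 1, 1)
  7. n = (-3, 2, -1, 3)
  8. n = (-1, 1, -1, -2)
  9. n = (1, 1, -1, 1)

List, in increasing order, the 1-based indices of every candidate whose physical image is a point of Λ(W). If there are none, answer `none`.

With ζ = e^{iπ/4} the internal vectors are ζ^0,ζ^3,ζ^6,ζ^9.
#1 (3, 3, 3, 3): internal (3.000000, 1.242641); octagon support 3.000000 vs apothem 1 → ∉ W
#2 (-1, 1, 1, 0): internal (-1.707107, -0.292893); octagon support 1.707107 vs apothem 1 → ∉ W
#3 (-1, 2, 0, 0): internal (-2.414214, 1.414214); octagon support 2.707107 vs apothem 1 → ∉ W
#4 (1, 0, -2, -2): internal (-0.414214, 0.585786); octagon support 0.707107 vs apothem 1 → ∈ W
#5 (2, 2, -3, -1): internal (-0.121320, 3.707107); octagon support 3.707107 vs apothem 1 → ∉ W
#6 (-1, 0, 1, 1): internal (-0.292893, -0.292893); octagon support 0.414214 vs apothem 1 → ∈ W
#7 (-3, 2, -1, 3): internal (-2.292893, 4.535534); octagon support 4.828427 vs apothem 1 → ∉ W
#8 (-1, 1, -1, -2): internal (-3.121320, 0.292893); octagon support 3.121320 vs apothem 1 → ∉ W
#9 (1, 1, -1, 1): internal (1.000000, 2.414214); octagon support 2.414214 vs apothem 1 → ∉ W

4, 6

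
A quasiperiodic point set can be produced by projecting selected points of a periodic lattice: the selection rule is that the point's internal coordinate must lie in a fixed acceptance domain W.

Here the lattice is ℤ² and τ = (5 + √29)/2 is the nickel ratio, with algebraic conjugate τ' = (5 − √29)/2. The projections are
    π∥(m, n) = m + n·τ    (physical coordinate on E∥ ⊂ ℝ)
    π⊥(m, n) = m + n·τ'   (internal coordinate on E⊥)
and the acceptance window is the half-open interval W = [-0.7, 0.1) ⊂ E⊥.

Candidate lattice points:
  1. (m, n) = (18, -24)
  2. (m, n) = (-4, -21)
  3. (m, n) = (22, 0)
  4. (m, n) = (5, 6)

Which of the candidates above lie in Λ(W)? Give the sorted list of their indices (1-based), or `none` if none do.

2

τ' = (5−√29)/2 ≈ -0.1926.
candidate 1: (m,n)=(18,-24) → π∥ = 18-24·τ ≈ -106.6220, π⊥ = 18-24·τ' ≈ 22.6220 ∉ [-0.7, 0.1) ⇒ out
candidate 2: (m,n)=(-4,-21) → π∥ = -4-21·τ ≈ -113.0442, π⊥ = -4-21·τ' ≈ 0.0442 ∈ [-0.7, 0.1) ⇒ IN Λ
candidate 3: (m,n)=(22,0) → π∥ = 22+0·τ ≈ 22.0000, π⊥ = 22+0·τ' ≈ 22.0000 ∉ [-0.7, 0.1) ⇒ out
candidate 4: (m,n)=(5,6) → π∥ = 5+6·τ ≈ 36.1555, π⊥ = 5+6·τ' ≈ 3.8445 ∉ [-0.7, 0.1) ⇒ out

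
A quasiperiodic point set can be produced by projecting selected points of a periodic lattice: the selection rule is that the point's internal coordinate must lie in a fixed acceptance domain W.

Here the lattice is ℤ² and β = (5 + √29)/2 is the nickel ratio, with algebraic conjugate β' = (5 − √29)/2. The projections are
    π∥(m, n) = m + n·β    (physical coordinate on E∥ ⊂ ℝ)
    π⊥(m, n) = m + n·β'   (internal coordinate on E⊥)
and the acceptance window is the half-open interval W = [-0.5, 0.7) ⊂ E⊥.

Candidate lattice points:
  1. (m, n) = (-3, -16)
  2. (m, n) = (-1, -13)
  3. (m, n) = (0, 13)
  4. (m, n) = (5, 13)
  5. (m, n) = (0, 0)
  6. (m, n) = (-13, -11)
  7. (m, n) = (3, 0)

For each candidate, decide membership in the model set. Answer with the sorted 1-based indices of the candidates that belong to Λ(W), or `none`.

Numerically β ≈ 5.192582 and β' = −1/β ≈ -0.192582.
[1] lift (-3,-16): star map gives 0.081318; window check -0.5 ≤ 0.081318 < 0.7 is true → IN Λ
[2] lift (-1,-13): star map gives 1.503571; window check -0.5 ≤ 1.503571 < 0.7 is false → out
[3] lift (0,13): star map gives -2.503571; window check -0.5 ≤ -2.503571 < 0.7 is false → out
[4] lift (5,13): star map gives 2.496429; window check -0.5 ≤ 2.496429 < 0.7 is false → out
[5] lift (0,0): star map gives 0.000000; window check -0.5 ≤ 0.000000 < 0.7 is true → IN Λ
[6] lift (-13,-11): star map gives -10.881594; window check -0.5 ≤ -10.881594 < 0.7 is false → out
[7] lift (3,0): star map gives 3.000000; window check -0.5 ≤ 3.000000 < 0.7 is false → out

1, 5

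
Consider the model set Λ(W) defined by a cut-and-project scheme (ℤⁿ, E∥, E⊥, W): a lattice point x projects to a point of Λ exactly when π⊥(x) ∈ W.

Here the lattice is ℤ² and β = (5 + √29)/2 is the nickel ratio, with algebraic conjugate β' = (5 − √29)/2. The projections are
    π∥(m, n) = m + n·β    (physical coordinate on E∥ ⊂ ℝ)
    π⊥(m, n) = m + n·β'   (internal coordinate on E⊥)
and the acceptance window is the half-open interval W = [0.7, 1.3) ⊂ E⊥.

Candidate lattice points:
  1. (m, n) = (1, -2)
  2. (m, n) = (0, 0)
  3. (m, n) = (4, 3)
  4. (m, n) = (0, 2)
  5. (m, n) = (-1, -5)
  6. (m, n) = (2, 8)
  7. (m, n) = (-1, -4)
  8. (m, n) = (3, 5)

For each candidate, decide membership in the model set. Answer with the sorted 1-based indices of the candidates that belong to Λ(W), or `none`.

Compute β' = (5−√29)/2 = -0.1926, so π⊥(m,n) = m -0.1926·n.
candidate 1: (m,n)=(1,-2) → π∥ = 1-2·β ≈ -9.3852, π⊥ = 1-2·β' ≈ 1.3852 ∉ [0.7, 1.3) ⇒ out
candidate 2: (m,n)=(0,0) → π∥ = 0+0·β ≈ 0.0000, π⊥ = 0+0·β' ≈ 0.0000 ∉ [0.7, 1.3) ⇒ out
candidate 3: (m,n)=(4,3) → π∥ = 4+3·β ≈ 19.5777, π⊥ = 4+3·β' ≈ 3.4223 ∉ [0.7, 1.3) ⇒ out
candidate 4: (m,n)=(0,2) → π∥ = 0+2·β ≈ 10.3852, π⊥ = 0+2·β' ≈ -0.3852 ∉ [0.7, 1.3) ⇒ out
candidate 5: (m,n)=(-1,-5) → π∥ = -1-5·β ≈ -26.9629, π⊥ = -1-5·β' ≈ -0.0371 ∉ [0.7, 1.3) ⇒ out
candidate 6: (m,n)=(2,8) → π∥ = 2+8·β ≈ 43.5407, π⊥ = 2+8·β' ≈ 0.4593 ∉ [0.7, 1.3) ⇒ out
candidate 7: (m,n)=(-1,-4) → π∥ = -1-4·β ≈ -21.7703, π⊥ = -1-4·β' ≈ -0.2297 ∉ [0.7, 1.3) ⇒ out
candidate 8: (m,n)=(3,5) → π∥ = 3+5·β ≈ 28.9629, π⊥ = 3+5·β' ≈ 2.0371 ∉ [0.7, 1.3) ⇒ out

none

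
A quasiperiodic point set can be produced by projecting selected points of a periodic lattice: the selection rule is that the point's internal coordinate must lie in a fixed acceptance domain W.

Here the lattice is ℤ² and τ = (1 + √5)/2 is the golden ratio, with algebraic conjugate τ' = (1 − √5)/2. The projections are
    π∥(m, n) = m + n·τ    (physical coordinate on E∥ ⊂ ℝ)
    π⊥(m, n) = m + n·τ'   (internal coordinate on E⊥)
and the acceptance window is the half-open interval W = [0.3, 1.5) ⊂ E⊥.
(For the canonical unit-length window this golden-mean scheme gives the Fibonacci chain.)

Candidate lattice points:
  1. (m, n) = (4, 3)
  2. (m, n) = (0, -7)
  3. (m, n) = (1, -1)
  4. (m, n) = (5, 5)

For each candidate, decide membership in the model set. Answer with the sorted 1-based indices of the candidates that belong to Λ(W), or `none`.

none

Compute τ' = (1−√5)/2 = -0.6180, so π⊥(m,n) = m -0.6180·n.
#1 (4,3): internal coord 4 + (3)·τ' = +2.1459; +2.1459 ∉ [0.3, 1.5) → out
#2 (0,-7): internal coord 0 + (-7)·τ' = +4.3262; +4.3262 ∉ [0.3, 1.5) → out
#3 (1,-1): internal coord 1 + (-1)·τ' = +1.6180; +1.6180 ∉ [0.3, 1.5) → out
#4 (5,5): internal coord 5 + (5)·τ' = +1.9098; +1.9098 ∉ [0.3, 1.5) → out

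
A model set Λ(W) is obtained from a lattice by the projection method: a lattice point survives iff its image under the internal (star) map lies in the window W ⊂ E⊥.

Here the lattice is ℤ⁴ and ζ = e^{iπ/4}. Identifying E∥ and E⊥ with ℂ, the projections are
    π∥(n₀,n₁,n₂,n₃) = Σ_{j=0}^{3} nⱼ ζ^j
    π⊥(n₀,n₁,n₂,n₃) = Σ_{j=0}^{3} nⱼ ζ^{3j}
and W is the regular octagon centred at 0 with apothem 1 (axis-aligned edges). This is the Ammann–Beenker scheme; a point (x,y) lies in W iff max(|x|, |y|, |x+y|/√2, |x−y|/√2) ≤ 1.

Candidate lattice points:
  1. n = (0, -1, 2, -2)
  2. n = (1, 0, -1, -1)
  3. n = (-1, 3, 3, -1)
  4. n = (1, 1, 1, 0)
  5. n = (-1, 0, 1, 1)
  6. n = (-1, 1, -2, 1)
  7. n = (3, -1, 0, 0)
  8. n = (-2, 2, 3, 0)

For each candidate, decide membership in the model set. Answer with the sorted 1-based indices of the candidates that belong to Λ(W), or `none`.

2, 4, 5

With ζ = e^{iπ/4} the internal vectors are ζ^0,ζ^3,ζ^6,ζ^9.
candidate 1: n = (0, -1, 2, -2) → π⊥ ≈ (-0.70711, -4.12132); max(|x|,|y|,|x±y|/√2) = 4.12132 > 1 ⇒ ∉ W
candidate 2: n = (1, 0, -1, -1) → π⊥ ≈ (+0.29289, +0.29289); max(|x|,|y|,|x±y|/√2) = 0.41421 ≤ 1 ⇒ ∈ W
candidate 3: n = (-1, 3, 3, -1) → π⊥ ≈ (-3.82843, -1.58579); max(|x|,|y|,|x±y|/√2) = 3.82843 > 1 ⇒ ∉ W
candidate 4: n = (1, 1, 1, 0) → π⊥ ≈ (+0.29289, -0.29289); max(|x|,|y|,|x±y|/√2) = 0.41421 ≤ 1 ⇒ ∈ W
candidate 5: n = (-1, 0, 1, 1) → π⊥ ≈ (-0.29289, -0.29289); max(|x|,|y|,|x±y|/√2) = 0.41421 ≤ 1 ⇒ ∈ W
candidate 6: n = (-1, 1, -2, 1) → π⊥ ≈ (-1.00000, +3.41421); max(|x|,|y|,|x±y|/√2) = 3.41421 > 1 ⇒ ∉ W
candidate 7: n = (3, -1, 0, 0) → π⊥ ≈ (+3.70711, -0.70711); max(|x|,|y|,|x±y|/√2) = 3.70711 > 1 ⇒ ∉ W
candidate 8: n = (-2, 2, 3, 0) → π⊥ ≈ (-3.41421, -1.58579); max(|x|,|y|,|x±y|/√2) = 3.53553 > 1 ⇒ ∉ W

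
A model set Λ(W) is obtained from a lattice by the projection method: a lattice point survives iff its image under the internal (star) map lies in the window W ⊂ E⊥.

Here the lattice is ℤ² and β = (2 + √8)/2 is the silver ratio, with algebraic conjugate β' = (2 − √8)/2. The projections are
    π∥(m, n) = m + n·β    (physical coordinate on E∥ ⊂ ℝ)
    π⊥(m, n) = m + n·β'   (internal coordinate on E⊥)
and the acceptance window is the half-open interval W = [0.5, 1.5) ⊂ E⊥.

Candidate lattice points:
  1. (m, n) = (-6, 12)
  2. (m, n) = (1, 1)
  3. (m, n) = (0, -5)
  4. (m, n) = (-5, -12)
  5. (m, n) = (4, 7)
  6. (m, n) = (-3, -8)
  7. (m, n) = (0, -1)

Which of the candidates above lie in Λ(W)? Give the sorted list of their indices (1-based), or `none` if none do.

Numerically β ≈ 2.41421 and β' = −1/β ≈ -0.41421.
candidate 1: (m,n)=(-6,12) → π∥ = -6+12·β ≈ 22.97056, π⊥ = -6+12·β' ≈ -10.97056 ∉ [0.5, 1.5) ⇒ out
candidate 2: (m,n)=(1,1) → π∥ = 1+1·β ≈ 3.41421, π⊥ = 1+1·β' ≈ 0.58579 ∈ [0.5, 1.5) ⇒ IN Λ
candidate 3: (m,n)=(0,-5) → π∥ = 0-5·β ≈ -12.07107, π⊥ = 0-5·β' ≈ 2.07107 ∉ [0.5, 1.5) ⇒ out
candidate 4: (m,n)=(-5,-12) → π∥ = -5-12·β ≈ -33.97056, π⊥ = -5-12·β' ≈ -0.02944 ∉ [0.5, 1.5) ⇒ out
candidate 5: (m,n)=(4,7) → π∥ = 4+7·β ≈ 20.89949, π⊥ = 4+7·β' ≈ 1.10051 ∈ [0.5, 1.5) ⇒ IN Λ
candidate 6: (m,n)=(-3,-8) → π∥ = -3-8·β ≈ -22.31371, π⊥ = -3-8·β' ≈ 0.31371 ∉ [0.5, 1.5) ⇒ out
candidate 7: (m,n)=(0,-1) → π∥ = 0-1·β ≈ -2.41421, π⊥ = 0-1·β' ≈ 0.41421 ∉ [0.5, 1.5) ⇒ out

2, 5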